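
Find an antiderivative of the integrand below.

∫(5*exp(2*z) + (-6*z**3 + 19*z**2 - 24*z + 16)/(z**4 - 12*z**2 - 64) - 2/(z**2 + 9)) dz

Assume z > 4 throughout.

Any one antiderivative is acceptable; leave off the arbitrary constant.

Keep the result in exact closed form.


Answer: 5*exp(2*z)/2 - log(z - 4) - 5*log(z + 4) - 2*atan(z/3)/3 + 3*atan(z/2)/2.


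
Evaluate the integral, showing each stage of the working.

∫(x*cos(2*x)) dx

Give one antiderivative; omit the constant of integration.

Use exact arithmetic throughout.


Step 1. Integrate ∫(x*cos(2*x)) dx by parts with u = x, dv = (cos(2*x)) dx, so v = sin(2*x)/2: now x*sin(2*x)/2 + ∫(-sin(2*x)/2) dx.
Step 2. Evaluate the standard form: now x*sin(2*x)/2 + cos(2*x)/4.
Answer: x*sin(2*x)/2 + cos(2*x)/4.


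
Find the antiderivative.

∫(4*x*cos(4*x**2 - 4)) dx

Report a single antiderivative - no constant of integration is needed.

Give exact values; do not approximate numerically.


Answer: sin(4*x**2 - 4)/2.


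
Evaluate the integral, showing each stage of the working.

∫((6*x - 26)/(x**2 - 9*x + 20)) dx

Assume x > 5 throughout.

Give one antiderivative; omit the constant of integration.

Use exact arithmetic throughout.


Step 1. Decompose ∫((6*x - 26)/(x**2 - 9*x + 20)) dx by partial fractions, (6*x - 26)/(x**2 - 9*x + 20) = 2/(x - 4) + 4/(x - 5): now ∫(4/(x - 5)) dx + ∫(2/(x - 4)) dx.
Step 2. Evaluate the standard form [assuming x > 4]: now 2*log(x - 4) + ∫(4/(x - 5)) dx.
Step 3. Evaluate the standard form [assuming x > 5]: now 4*log(x - 5) + 2*log(x - 4).
Answer: 4*log(x - 5) + 2*log(x - 4).


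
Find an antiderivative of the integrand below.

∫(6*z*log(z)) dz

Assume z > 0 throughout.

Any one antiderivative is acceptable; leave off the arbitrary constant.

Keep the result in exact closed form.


Answer: 3*z**2*log(z) - 3*z**2/2.


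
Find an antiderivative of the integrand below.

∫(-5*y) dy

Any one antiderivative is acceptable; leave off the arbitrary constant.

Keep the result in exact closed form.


Answer: -5*y**2/2.


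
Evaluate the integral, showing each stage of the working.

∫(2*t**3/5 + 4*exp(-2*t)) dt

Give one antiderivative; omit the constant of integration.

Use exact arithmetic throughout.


Step 1. Rewrite: now ∫(2*t**3/5) dt + ∫(4*exp(-2*t)) dt.
Step 2. Evaluate the standard form: now ∫(2*t**3/5) dt - 2*exp(-2*t).
Step 3. Evaluate the standard form: now t**4/10 - 2*exp(-2*t).
Answer: t**4/10 - 2*exp(-2*t).


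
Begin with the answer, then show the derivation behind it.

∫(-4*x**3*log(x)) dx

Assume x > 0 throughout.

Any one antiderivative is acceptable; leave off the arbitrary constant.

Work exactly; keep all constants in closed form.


The answer is -x**4*log(x) + x**4/4.
Step 1. Integrate ∫(-4*x**3*log(x)) dx by parts with u = log(x), dv = (-4*x**3) dx, so v = -x**4 [assuming x > 0]: now -x**4*log(x) + ∫(x**3) dx.
Step 2. Evaluate the standard form: now -x**4*log(x) + x**4/4.
Answer: -x**4*log(x) + x**4/4.


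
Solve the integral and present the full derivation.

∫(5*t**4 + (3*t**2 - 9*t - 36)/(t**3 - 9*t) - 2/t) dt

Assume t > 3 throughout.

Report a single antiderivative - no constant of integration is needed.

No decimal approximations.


Step 1. Rewrite: now ∫(-2/t) dt + ∫(5*t**4) dt + ∫((3*t**2 - 9*t - 36)/(t**3 - 9*t)) dt.
Step 2. Decompose ∫((3*t**2 - 9*t - 36)/(t**3 - 9*t)) dt by partial fractions, (3*t**2 - 9*t - 36)/(t**3 - 9*t) = 1/(t + 3) - 2/(t - 3) + 4/t: now ∫(-2/t) dt + ∫(4/t) dt + ∫(5*t**4) dt + ∫(-2/(t - 3)) dt + ∫(1/(t + 3)) dt.
Step 3. Evaluate the standard form [assuming t > 0]: now 4*log(t) + ∫(-2/t) dt + ∫(5*t**4) dt + ∫(-2/(t - 3)) dt + ∫(1/(t + 3)) dt.
Step 4. Evaluate the standard form [assuming t > -3]: now 4*log(t) + log(t + 3) + ∫(-2/t) dt + ∫(5*t**4) dt + ∫(-2/(t - 3)) dt.
Step 5. Evaluate the standard form [assuming t > 3]: now 4*log(t) - 2*log(t - 3) + log(t + 3) + ∫(-2/t) dt + ∫(5*t**4) dt.
Step 6. Evaluate the standard form: now t**5 + 4*log(t) - 2*log(t - 3) + log(t + 3) + ∫(-2/t) dt.
Step 7. Evaluate the standard form [assuming t > 0]: now t**5 + 2*log(t) - 2*log(t - 3) + log(t + 3).
Answer: t**5 + 2*log(t) - 2*log(t - 3) + log(t + 3).


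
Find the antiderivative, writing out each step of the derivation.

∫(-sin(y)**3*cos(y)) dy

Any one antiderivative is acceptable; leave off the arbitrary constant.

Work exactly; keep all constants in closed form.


Step 1. Substitute u = sin(y), turning ∫(-sin(y)**3*cos(y)) dy into ∫(-u**3) du: now ∫(-u**3) du.
Step 2. Evaluate the standard form: now -u**4/4.
Step 3. Substitute back u = sin(y): now -sin(y)**4/4.
Answer: -sin(y)**4/4.


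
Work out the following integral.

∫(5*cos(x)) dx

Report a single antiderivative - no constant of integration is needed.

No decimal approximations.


Answer: 5*sin(x).


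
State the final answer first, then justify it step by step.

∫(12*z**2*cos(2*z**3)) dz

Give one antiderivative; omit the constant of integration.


The answer is 2*sin(2*z**3).
Step 1. Substitute u = z**3, turning ∫(12*z**2*cos(2*z**3)) dz into ∫(4*cos(2*u)) du: now ∫(4*cos(2*u)) du.
Step 2. Evaluate the standard form: now 2*sin(2*u).
Step 3. Substitute back u = z**3: now 2*sin(2*z**3).
Answer: 2*sin(2*z**3).


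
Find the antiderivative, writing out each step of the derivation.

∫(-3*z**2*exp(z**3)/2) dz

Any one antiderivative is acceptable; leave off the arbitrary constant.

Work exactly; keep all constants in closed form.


Step 1. Substitute u = z**3, turning ∫(-3*z**2*exp(z**3)/2) dz into ∫(-exp(u)/2) du: now ∫(-exp(u)/2) du.
Step 2. Evaluate the standard form: now -exp(u)/2.
Step 3. Substitute back u = z**3: now -exp(z**3)/2.
Answer: -exp(z**3)/2.


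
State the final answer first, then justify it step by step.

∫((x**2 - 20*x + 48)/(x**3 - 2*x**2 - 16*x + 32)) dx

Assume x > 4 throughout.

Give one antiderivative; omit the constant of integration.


The answer is -log(x - 4) - log(x - 2) + 3*log(x + 4).
Step 1. Decompose ∫((x**2 - 20*x + 48)/(x**3 - 2*x**2 - 16*x + 32)) dx by partial fractions, (x**2 - 20*x + 48)/(x**3 - 2*x**2 - 16*x + 32) = 3/(x + 4) - 1/(x - 2) - 1/(x - 4): now ∫(-1/(x - 4)) dx + ∫(-1/(x - 2)) dx + ∫(3/(x + 4)) dx.
Step 2. Evaluate the standard form [assuming x > 4]: now -log(x - 4) + ∫(-1/(x - 2)) dx + ∫(3/(x + 4)) dx.
Step 3. Evaluate the standard form [assuming x > -4]: now -log(x - 4) + 3*log(x + 4) + ∫(-1/(x - 2)) dx.
Step 4. Evaluate the standard form [assuming x > 2]: now -log(x - 4) - log(x - 2) + 3*log(x + 4).
Answer: -log(x - 4) - log(x - 2) + 3*log(x + 4).


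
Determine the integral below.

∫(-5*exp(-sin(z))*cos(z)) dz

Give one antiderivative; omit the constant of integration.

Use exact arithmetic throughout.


Answer: 5*exp(-sin(z)).


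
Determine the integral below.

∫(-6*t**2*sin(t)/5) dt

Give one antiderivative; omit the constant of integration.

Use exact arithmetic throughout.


Answer: 6*t**2*cos(t)/5 - 12*t*sin(t)/5 - 12*cos(t)/5.


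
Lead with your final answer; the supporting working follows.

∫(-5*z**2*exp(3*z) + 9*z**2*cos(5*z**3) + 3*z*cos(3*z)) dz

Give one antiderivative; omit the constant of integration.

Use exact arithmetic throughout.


The answer is -5*z**2*exp(3*z)/3 + 10*z*exp(3*z)/9 + z*sin(3*z) - 10*exp(3*z)/27 + 3*sin(5*z**3)/5 + cos(3*z)/3.
Step 1. Rewrite: now ∫(3*z*cos(3*z)) dz + ∫(-5*z**2*exp(3*z)) dz + ∫(9*z**2*cos(5*z**3)) dz.
Step 2. Integrate ∫(3*z*cos(3*z)) dz by parts with u = z, dv = (3*cos(3*z)) dz, so v = sin(3*z): now z*sin(3*z) + ∫(-5*z**2*exp(3*z)) dz + ∫(9*z**2*cos(5*z**3)) dz + ∫(-sin(3*z)) dz.
Step 3. Evaluate the standard form: now z*sin(3*z) + cos(3*z)/3 + ∫(-5*z**2*exp(3*z)) dz + ∫(9*z**2*cos(5*z**3)) dz.
Step 4. Substitute u = z**3, turning ∫(9*z**2*cos(5*z**3)) dz into ∫(3*cos(5*u)) du: now z*sin(3*z) + cos(3*z)/3 + ∫(-5*z**2*exp(3*z)) dz + ∫(3*cos(5*u)) du.
Step 5. Evaluate the standard form: now z*sin(3*z) + 3*sin(5*u)/5 + cos(3*z)/3 + ∫(-5*z**2*exp(3*z)) dz.
Step 6. Substitute back u = z**3: now z*sin(3*z) + 3*sin(5*z**3)/5 + cos(3*z)/3 + ∫(-5*z**2*exp(3*z)) dz.
Step 7. Integrate ∫(-5*z**2*exp(3*z)) dz by parts with u = z**2, dv = (-5*exp(3*z)) dz, so v = -5*exp(3*z)/3: now -5*z**2*exp(3*z)/3 + z*sin(3*z) + 3*sin(5*z**3)/5 + cos(3*z)/3 + ∫(10*z*exp(3*z)/3) dz.
Step 8. Integrate ∫(10*z*exp(3*z)/3) dz by parts with u = z, dv = (10*exp(3*z)/3) dz, so v = 10*exp(3*z)/9: now -5*z**2*exp(3*z)/3 + 10*z*exp(3*z)/9 + z*sin(3*z) + 3*sin(5*z**3)/5 + cos(3*z)/3 + ∫(-10*exp(3*z)/9) dz.
Step 9. Evaluate the standard form: now -5*z**2*exp(3*z)/3 + 10*z*exp(3*z)/9 + z*sin(3*z) - 10*exp(3*z)/27 + 3*sin(5*z**3)/5 + cos(3*z)/3.
Answer: -5*z**2*exp(3*z)/3 + 10*z*exp(3*z)/9 + z*sin(3*z) - 10*exp(3*z)/27 + 3*sin(5*z**3)/5 + cos(3*z)/3.


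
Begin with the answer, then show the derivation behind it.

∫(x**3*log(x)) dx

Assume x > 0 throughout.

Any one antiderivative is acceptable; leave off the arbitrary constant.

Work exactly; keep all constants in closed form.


The answer is x**4*log(x)/4 - x**4/16.
Step 1. Integrate ∫(x**3*log(x)) dx by parts with u = log(x), dv = (x**3) dx, so v = x**4/4 [assuming x > 0]: now x**4*log(x)/4 + ∫(-x**3/4) dx.
Step 2. Evaluate the standard form: now x**4*log(x)/4 - x**4/16.
Answer: x**4*log(x)/4 - x**4/16.


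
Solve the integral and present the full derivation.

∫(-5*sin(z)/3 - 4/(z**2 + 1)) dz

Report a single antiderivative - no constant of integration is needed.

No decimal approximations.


Step 1. Rewrite: now ∫(-4/(z**2 + 1)) dz + ∫(-5*sin(z)/3) dz.
Step 2. Evaluate the standard form: now 5*cos(z)/3 + ∫(-4/(z**2 + 1)) dz.
Step 3. Evaluate the standard form: now 5*cos(z)/3 - 4*atan(z).
Answer: 5*cos(z)/3 - 4*atan(z).


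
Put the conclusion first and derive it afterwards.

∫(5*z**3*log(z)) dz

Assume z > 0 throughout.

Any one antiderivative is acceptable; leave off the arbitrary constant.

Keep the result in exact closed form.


The answer is 5*z**4*log(z)/4 - 5*z**4/16.
Step 1. Integrate ∫(5*z**3*log(z)) dz by parts with u = log(z), dv = (5*z**3) dz, so v = 5*z**4/4 [assuming z > 0]: now 5*z**4*log(z)/4 + ∫(-5*z**3/4) dz.
Step 2. Evaluate the standard form: now 5*z**4*log(z)/4 - 5*z**4/16.
Answer: 5*z**4*log(z)/4 - 5*z**4/16.


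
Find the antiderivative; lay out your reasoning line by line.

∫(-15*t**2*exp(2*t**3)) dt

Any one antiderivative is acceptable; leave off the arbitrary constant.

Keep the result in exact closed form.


Step 1. Substitute u = t**3, turning ∫(-15*t**2*exp(2*t**3)) dt into ∫(-5*exp(2*u)) du: now ∫(-5*exp(2*u)) du.
Step 2. Evaluate the standard form: now -5*exp(2*u)/2.
Step 3. Substitute back u = t**3: now -5*exp(2*t**3)/2.
Answer: -5*exp(2*t**3)/2.


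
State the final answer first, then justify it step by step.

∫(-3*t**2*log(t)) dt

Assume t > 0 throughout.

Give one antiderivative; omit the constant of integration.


The answer is -t**3*log(t) + t**3/3.
Step 1. Integrate ∫(-3*t**2*log(t)) dt by parts with u = log(t), dv = (-3*t**2) dt, so v = -t**3 [assuming t > 0]: now -t**3*log(t) + ∫(t**2) dt.
Step 2. Evaluate the standard form: now -t**3*log(t) + t**3/3.
Answer: -t**3*log(t) + t**3/3.


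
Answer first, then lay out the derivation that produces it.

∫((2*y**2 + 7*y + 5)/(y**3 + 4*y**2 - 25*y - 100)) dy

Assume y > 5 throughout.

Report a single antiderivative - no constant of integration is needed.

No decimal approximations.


The answer is log(y - 5) - log(y + 4) + 2*log(y + 5).
Step 1. Decompose ∫((2*y**2 + 7*y + 5)/(y**3 + 4*y**2 - 25*y - 100)) dy by partial fractions, (2*y**2 + 7*y + 5)/(y**3 + 4*y**2 - 25*y - 100) = 2/(y + 5) - 1/(y + 4) + 1/(y - 5): now ∫(1/(y - 5)) dy + ∫(-1/(y + 4)) dy + ∫(2/(y + 5)) dy.
Step 2. Evaluate the standard form [assuming y > -5]: now 2*log(y + 5) + ∫(1/(y - 5)) dy + ∫(-1/(y + 4)) dy.
Step 3. Evaluate the standard form [assuming y > 5]: now log(y - 5) + 2*log(y + 5) + ∫(-1/(y + 4)) dy.
Step 4. Evaluate the standard form [assuming y > -4]: now log(y - 5) - log(y + 4) + 2*log(y + 5).
Answer: log(y - 5) - log(y + 4) + 2*log(y + 5).


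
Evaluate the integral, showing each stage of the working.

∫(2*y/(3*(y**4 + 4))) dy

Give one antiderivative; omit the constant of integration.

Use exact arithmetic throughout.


Step 1. Substitute u = y**2, turning ∫(2*y/(3*(y**4 + 4))) dy into ∫(1/(3*(u**2 + 4))) du: now ∫(1/(3*(u**2 + 4))) du.
Step 2. Evaluate the standard form: now atan(u/2)/6.
Step 3. Substitute back u = y**2: now atan(y**2/2)/6.
Answer: atan(y**2/2)/6.


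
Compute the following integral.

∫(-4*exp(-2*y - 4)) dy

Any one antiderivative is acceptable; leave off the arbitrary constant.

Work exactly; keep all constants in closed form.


Answer: 2*exp(-2*y - 4).


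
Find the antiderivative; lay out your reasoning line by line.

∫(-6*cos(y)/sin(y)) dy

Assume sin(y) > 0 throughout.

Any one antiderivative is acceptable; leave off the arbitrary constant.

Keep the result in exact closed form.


Step 1. Substitute u = sin(y), turning ∫(-6*cos(y)/sin(y)) dy into ∫(-6/u) du: now ∫(-6/u) du.
Step 2. Evaluate the standard form [assuming u > 0]: now -6*log(u).
Step 3. Substitute back u = sin(y): now -6*log(sin(y)).
Answer: -6*log(sin(y)).


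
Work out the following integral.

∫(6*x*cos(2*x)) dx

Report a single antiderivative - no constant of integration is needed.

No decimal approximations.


Answer: 3*x*sin(2*x) + 3*cos(2*x)/2.


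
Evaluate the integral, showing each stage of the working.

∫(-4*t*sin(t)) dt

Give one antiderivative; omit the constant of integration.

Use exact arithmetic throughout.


Step 1. Integrate ∫(-4*t*sin(t)) dt by parts with u = t, dv = (-4*sin(t)) dt, so v = 4*cos(t): now 4*t*cos(t) + ∫(-4*cos(t)) dt.
Step 2. Evaluate the standard form: now 4*t*cos(t) - 4*sin(t).
Answer: 4*t*cos(t) - 4*sin(t).


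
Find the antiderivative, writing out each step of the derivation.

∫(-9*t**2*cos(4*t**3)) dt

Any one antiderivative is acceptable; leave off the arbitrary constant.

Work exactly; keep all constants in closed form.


Step 1. Substitute u = t**3, turning ∫(-9*t**2*cos(4*t**3)) dt into ∫(-3*cos(4*u)) du: now ∫(-3*cos(4*u)) du.
Step 2. Evaluate the standard form: now -3*sin(4*u)/4.
Step 3. Substitute back u = t**3: now -3*sin(4*t**3)/4.
Answer: -3*sin(4*t**3)/4.


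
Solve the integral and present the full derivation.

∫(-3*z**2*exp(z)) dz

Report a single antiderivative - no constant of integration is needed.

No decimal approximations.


Step 1. Integrate ∫(-3*z**2*exp(z)) dz by parts with u = z**2, dv = (-3*exp(z)) dz, so v = -3*exp(z): now -3*z**2*exp(z) + ∫(6*z*exp(z)) dz.
Step 2. Integrate ∫(6*z*exp(z)) dz by parts with u = z, dv = (6*exp(z)) dz, so v = 6*exp(z): now -3*z**2*exp(z) + 6*z*exp(z) + ∫(-6*exp(z)) dz.
Step 3. Evaluate the standard form: now -3*z**2*exp(z) + 6*z*exp(z) - 6*exp(z).
Answer: -3*z**2*exp(z) + 6*z*exp(z) - 6*exp(z).


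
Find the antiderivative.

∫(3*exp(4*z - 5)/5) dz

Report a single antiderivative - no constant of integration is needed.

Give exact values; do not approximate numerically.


Answer: 3*exp(4*z - 5)/20.


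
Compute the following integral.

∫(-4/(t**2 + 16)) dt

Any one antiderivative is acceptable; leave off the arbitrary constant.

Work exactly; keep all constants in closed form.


Answer: -atan(t/4).


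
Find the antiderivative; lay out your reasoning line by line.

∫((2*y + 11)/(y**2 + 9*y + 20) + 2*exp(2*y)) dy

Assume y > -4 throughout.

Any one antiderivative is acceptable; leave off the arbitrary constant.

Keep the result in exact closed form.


Step 1. Rewrite: now ∫((2*y + 11)/(y**2 + 9*y + 20)) dy + ∫(2*exp(2*y)) dy.
Step 2. Evaluate the standard form: now exp(2*y) + ∫((2*y + 11)/(y**2 + 9*y + 20)) dy.
Step 3. Decompose ∫((2*y + 11)/(y**2 + 9*y + 20)) dy by partial fractions, (2*y + 11)/(y**2 + 9*y + 20) = -1/(y + 5) + 3/(y + 4): now exp(2*y) + ∫(3/(y + 4)) dy + ∫(-1/(y + 5)) dy.
Step 4. Evaluate the standard form [assuming y > -5]: now exp(2*y) - log(y + 5) + ∫(3/(y + 4)) dy.
Step 5. Evaluate the standard form [assuming y > -4]: now exp(2*y) + 3*log(y + 4) - log(y + 5).
Answer: exp(2*y) + 3*log(y + 4) - log(y + 5).


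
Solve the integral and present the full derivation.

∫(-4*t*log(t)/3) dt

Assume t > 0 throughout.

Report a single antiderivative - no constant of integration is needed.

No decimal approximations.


Step 1. Integrate ∫(-4*t*log(t)/3) dt by parts with u = log(t), dv = (-4*t/3) dt, so v = -2*t**2/3 [assuming t > 0]: now -2*t**2*log(t)/3 + ∫(2*t/3) dt.
Step 2. Evaluate the standard form: now -2*t**2*log(t)/3 + t**2/3.
Answer: -2*t**2*log(t)/3 + t**2/3.


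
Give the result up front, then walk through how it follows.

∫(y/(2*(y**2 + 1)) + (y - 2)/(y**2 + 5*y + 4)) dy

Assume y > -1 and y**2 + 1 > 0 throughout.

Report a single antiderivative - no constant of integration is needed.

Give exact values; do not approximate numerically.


The answer is -log(y + 1) + 2*log(y + 4) + log(y**2 + 1)/4.
Step 1. Rewrite: now ∫(y/(2*(y**2 + 1))) dy + ∫((y - 2)/(y**2 + 5*y + 4)) dy.
Step 2. Substitute u = y**2 + 1, turning ∫(y/(2*(y**2 + 1))) dy into ∫(1/(4*u)) du: now ∫(1/(4*u)) du + ∫((y - 2)/(y**2 + 5*y + 4)) dy.
Step 3. Evaluate the standard form [assuming u > 0]: now log(u)/4 + ∫((y - 2)/(y**2 + 5*y + 4)) dy.
Step 4. Substitute back u = y**2 + 1: now log(y**2 + 1)/4 + ∫((y - 2)/(y**2 + 5*y + 4)) dy.
Step 5. Decompose ∫((y - 2)/(y**2 + 5*y + 4)) dy by partial fractions, (y - 2)/(y**2 + 5*y + 4) = 2/(y + 4) - 1/(y + 1): now log(y**2 + 1)/4 + ∫(-1/(y + 1)) dy + ∫(2/(y + 4)) dy.
Step 6. Evaluate the standard form [assuming y > -4]: now 2*log(y + 4) + log(y**2 + 1)/4 + ∫(-1/(y + 1)) dy.
Step 7. Evaluate the standard form [assuming y > -1]: now -log(y + 1) + 2*log(y + 4) + log(y**2 + 1)/4.
Answer: -log(y + 1) + 2*log(y + 4) + log(y**2 + 1)/4.


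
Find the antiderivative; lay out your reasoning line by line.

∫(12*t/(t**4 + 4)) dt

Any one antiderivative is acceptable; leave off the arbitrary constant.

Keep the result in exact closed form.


Step 1. Substitute u = t**2, turning ∫(12*t/(t**4 + 4)) dt into ∫(6/(u**2 + 4)) du: now ∫(6/(u**2 + 4)) du.
Step 2. Evaluate the standard form: now 3*atan(u/2).
Step 3. Substitute back u = t**2: now 3*atan(t**2/2).
Answer: 3*atan(t**2/2).


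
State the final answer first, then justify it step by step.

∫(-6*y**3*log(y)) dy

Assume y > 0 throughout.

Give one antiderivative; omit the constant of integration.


The answer is -3*y**4*log(y)/2 + 3*y**4/8.
Step 1. Integrate ∫(-6*y**3*log(y)) dy by parts with u = log(y), dv = (-6*y**3) dy, so v = -3*y**4/2 [assuming y > 0]: now -3*y**4*log(y)/2 + ∫(3*y**3/2) dy.
Step 2. Evaluate the standard form: now -3*y**4*log(y)/2 + 3*y**4/8.
Answer: -3*y**4*log(y)/2 + 3*y**4/8.


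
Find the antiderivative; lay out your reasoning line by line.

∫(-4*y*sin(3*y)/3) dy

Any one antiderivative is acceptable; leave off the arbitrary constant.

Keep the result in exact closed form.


Step 1. Integrate ∫(-4*y*sin(3*y)/3) dy by parts with u = y, dv = (-4*sin(3*y)/3) dy, so v = 4*cos(3*y)/9: now 4*y*cos(3*y)/9 + ∫(-4*cos(3*y)/9) dy.
Step 2. Evaluate the standard form: now 4*y*cos(3*y)/9 - 4*sin(3*y)/27.
Answer: 4*y*cos(3*y)/9 - 4*sin(3*y)/27.


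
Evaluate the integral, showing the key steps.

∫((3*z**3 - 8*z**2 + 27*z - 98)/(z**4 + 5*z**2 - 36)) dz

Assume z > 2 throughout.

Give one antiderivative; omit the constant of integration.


Step 1. Decompose ∫((3*z**3 - 8*z**2 + 27*z - 98)/(z**4 + 5*z**2 - 36)) dz by partial fractions, (3*z**3 - 8*z**2 + 27*z - 98)/(z**4 + 5*z**2 - 36) = 2/(z**2 + 9) + 4/(z + 2) - 1/(z - 2): now ∫(-1/(z - 2)) dz + ∫(4/(z + 2)) dz + ∫(2/(z**2 + 9)) dz.
Step 2. Evaluate the standard form [assuming z > 2]: now -log(z - 2) + ∫(4/(z + 2)) dz + ∫(2/(z**2 + 9)) dz.
Step 3. Evaluate the standard form [assuming z > -2]: now -log(z - 2) + 4*log(z + 2) + ∫(2/(z**2 + 9)) dz.
Step 4. Evaluate the standard form: now -log(z - 2) + 4*log(z + 2) + 2*atan(z/3)/3.
Answer: -log(z - 2) + 4*log(z + 2) + 2*atan(z/3)/3.


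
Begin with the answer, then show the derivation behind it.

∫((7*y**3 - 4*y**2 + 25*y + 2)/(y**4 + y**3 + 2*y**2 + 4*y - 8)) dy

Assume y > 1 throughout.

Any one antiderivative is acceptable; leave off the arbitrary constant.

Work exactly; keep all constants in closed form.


The answer is 2*log(y - 1) + 5*log(y + 2) - 3*atan(y/2)/2.
Step 1. Decompose ∫((7*y**3 - 4*y**2 + 25*y + 2)/(y**4 + y**3 + 2*y**2 + 4*y - 8)) dy by partial fractions, (7*y**3 - 4*y**2 + 25*y + 2)/(y**4 + y**3 + 2*y**2 + 4*y - 8) = -3/(y**2 + 4) + 5/(y + 2) + 2/(y - 1): now ∫(2/(y - 1)) dy + ∫(5/(y + 2)) dy + ∫(-3/(y**2 + 4)) dy.
Step 2. Evaluate the standard form [assuming y > 1]: now 2*log(y - 1) + ∫(5/(y + 2)) dy + ∫(-3/(y**2 + 4)) dy.
Step 3. Evaluate the standard form [assuming y > -2]: now 2*log(y - 1) + 5*log(y + 2) + ∫(-3/(y**2 + 4)) dy.
Step 4. Evaluate the standard form: now 2*log(y - 1) + 5*log(y + 2) - 3*atan(y/2)/2.
Answer: 2*log(y - 1) + 5*log(y + 2) - 3*atan(y/2)/2.


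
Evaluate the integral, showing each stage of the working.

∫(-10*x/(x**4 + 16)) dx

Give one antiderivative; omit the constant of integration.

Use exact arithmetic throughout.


Step 1. Substitute u = x**2, turning ∫(-10*x/(x**4 + 16)) dx into ∫(-5/(u**2 + 16)) du: now ∫(-5/(u**2 + 16)) du.
Step 2. Evaluate the standard form: now -5*atan(u/4)/4.
Step 3. Substitute back u = x**2: now -5*atan(x**2/4)/4.
Answer: -5*atan(x**2/4)/4.


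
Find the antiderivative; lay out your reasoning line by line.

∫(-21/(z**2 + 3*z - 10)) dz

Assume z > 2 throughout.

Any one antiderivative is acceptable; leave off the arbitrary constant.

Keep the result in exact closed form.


Step 1. Decompose ∫(-21/(z**2 + 3*z - 10)) dz by partial fractions, -21/(z**2 + 3*z - 10) = 3/(z + 5) - 3/(z - 2): now ∫(-3/(z - 2)) dz + ∫(3/(z + 5)) dz.
Step 2. Evaluate the standard form [assuming z > -5]: now 3*log(z + 5) + ∫(-3/(z - 2)) dz.
Step 3. Evaluate the standard form [assuming z > 2]: now -3*log(z - 2) + 3*log(z + 5).
Answer: -3*log(z - 2) + 3*log(z + 5).


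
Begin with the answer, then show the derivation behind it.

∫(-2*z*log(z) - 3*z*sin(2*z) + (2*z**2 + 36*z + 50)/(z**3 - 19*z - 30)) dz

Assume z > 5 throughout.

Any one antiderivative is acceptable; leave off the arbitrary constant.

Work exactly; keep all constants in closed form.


The answer is -z**2*log(z) + z**2/2 + 3*z*cos(2*z)/2 + 5*log(z - 5) + 2*log(z + 2) - 5*log(z + 3) - 3*sin(2*z)/4.
Step 1. Rewrite: now ∫(-2*z*log(z)) dz + ∫(-3*z*sin(2*z)) dz + ∫((2*z**2 + 36*z + 50)/(z**3 - 19*z - 30)) dz.
Step 2. Integrate ∫(-2*z*log(z)) dz by parts with u = log(z), dv = (-2*z) dz, so v = -z**2 [assuming z > 0]: now -z**2*log(z) + ∫(z) dz + ∫(-3*z*sin(2*z)) dz + ∫((2*z**2 + 36*z + 50)/(z**3 - 19*z - 30)) dz.
Step 3. Evaluate the standard form: now -z**2*log(z) + z**2/2 + ∫(-3*z*sin(2*z)) dz + ∫((2*z**2 + 36*z + 50)/(z**3 - 19*z - 30)) dz.
Step 4. Decompose ∫((2*z**2 + 36*z + 50)/(z**3 - 19*z - 30)) dz by partial fractions, (2*z**2 + 36*z + 50)/(z**3 - 19*z - 30) = -5/(z + 3) + 2/(z + 2) + 5/(z - 5): now -z**2*log(z) + z**2/2 + ∫(-3*z*sin(2*z)) dz + ∫(5/(z - 5)) dz + ∫(2/(z + 2)) dz + ∫(-5/(z + 3)) dz.
Step 5. Evaluate the standard form [assuming z > 5]: now -z**2*log(z) + z**2/2 + 5*log(z - 5) + ∫(-3*z*sin(2*z)) dz + ∫(2/(z + 2)) dz + ∫(-5/(z + 3)) dz.
Step 6. Evaluate the standard form [assuming z > -2]: now -z**2*log(z) + z**2/2 + 5*log(z - 5) + 2*log(z + 2) + ∫(-3*z*sin(2*z)) dz + ∫(-5/(z + 3)) dz.
Step 7. Evaluate the standard form [assuming z > -3]: now -z**2*log(z) + z**2/2 + 5*log(z - 5) + 2*log(z + 2) - 5*log(z + 3) + ∫(-3*z*sin(2*z)) dz.
Step 8. Integrate ∫(-3*z*sin(2*z)) dz by parts with u = z, dv = (-3*sin(2*z)) dz, so v = 3*cos(2*z)/2: now -z**2*log(z) + z**2/2 + 3*z*cos(2*z)/2 + 5*log(z - 5) + 2*log(z + 2) - 5*log(z + 3) + ∫(-3*cos(2*z)/2) dz.
Step 9. Evaluate the standard form: now -z**2*log(z) + z**2/2 + 3*z*cos(2*z)/2 + 5*log(z - 5) + 2*log(z + 2) - 5*log(z + 3) - 3*sin(2*z)/4.
Answer: -z**2*log(z) + z**2/2 + 3*z*cos(2*z)/2 + 5*log(z - 5) + 2*log(z + 2) - 5*log(z + 3) - 3*sin(2*z)/4.


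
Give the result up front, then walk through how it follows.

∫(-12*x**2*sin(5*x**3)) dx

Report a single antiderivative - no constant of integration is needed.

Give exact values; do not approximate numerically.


The answer is 4*cos(5*x**3)/5.
Step 1. Substitute u = x**3, turning ∫(-12*x**2*sin(5*x**3)) dx into ∫(-4*sin(5*u)) du: now ∫(-4*sin(5*u)) du.
Step 2. Evaluate the standard form: now 4*cos(5*u)/5.
Step 3. Substitute back u = x**3: now 4*cos(5*x**3)/5.
Answer: 4*cos(5*x**3)/5.


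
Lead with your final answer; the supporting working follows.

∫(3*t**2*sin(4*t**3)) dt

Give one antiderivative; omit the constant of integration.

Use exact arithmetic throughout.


The answer is -cos(4*t**3)/4.
Step 1. Substitute u = t**3, turning ∫(3*t**2*sin(4*t**3)) dt into ∫(sin(4*u)) du: now ∫(sin(4*u)) du.
Step 2. Evaluate the standard form: now -cos(4*u)/4.
Step 3. Substitute back u = t**3: now -cos(4*t**3)/4.
Answer: -cos(4*t**3)/4.


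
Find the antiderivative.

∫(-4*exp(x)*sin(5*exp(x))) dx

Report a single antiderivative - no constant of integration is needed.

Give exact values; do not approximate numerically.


Answer: 4*cos(5*exp(x))/5.


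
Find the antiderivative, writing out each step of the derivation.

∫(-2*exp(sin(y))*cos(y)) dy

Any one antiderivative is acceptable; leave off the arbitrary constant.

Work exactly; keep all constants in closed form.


Step 1. Substitute u = sin(y), turning ∫(-2*exp(sin(y))*cos(y)) dy into ∫(-2*exp(u)) du: now ∫(-2*exp(u)) du.
Step 2. Evaluate the standard form: now -2*exp(u).
Step 3. Substitute back u = sin(y): now -2*exp(sin(y)).
Answer: -2*exp(sin(y)).


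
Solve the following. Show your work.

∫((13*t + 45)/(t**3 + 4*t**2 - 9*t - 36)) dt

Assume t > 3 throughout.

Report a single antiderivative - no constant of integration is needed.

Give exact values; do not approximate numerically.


Step 1. Decompose ∫((13*t + 45)/(t**3 + 4*t**2 - 9*t - 36)) dt by partial fractions, (13*t + 45)/(t**3 + 4*t**2 - 9*t - 36) = -1/(t + 4) - 1/(t + 3) + 2/(t - 3): now ∫(2/(t - 3)) dt + ∫(-1/(t + 3)) dt + ∫(-1/(t + 4)) dt.
Step 2. Evaluate the standard form [assuming t > 3]: now 2*log(t - 3) + ∫(-1/(t + 3)) dt + ∫(-1/(t + 4)) dt.
Step 3. Evaluate the standard form [assuming t > -4]: now 2*log(t - 3) - log(t + 4) + ∫(-1/(t + 3)) dt.
Step 4. Evaluate the standard form [assuming t > -3]: now 2*log(t - 3) - log(t + 3) - log(t + 4).
Answer: 2*log(t - 3) - log(t + 3) - log(t + 4).


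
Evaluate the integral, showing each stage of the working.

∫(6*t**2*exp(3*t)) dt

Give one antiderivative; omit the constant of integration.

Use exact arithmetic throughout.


Step 1. Integrate ∫(6*t**2*exp(3*t)) dt by parts with u = t**2, dv = (6*exp(3*t)) dt, so v = 2*exp(3*t): now 2*t**2*exp(3*t) + ∫(-4*t*exp(3*t)) dt.
Step 2. Integrate ∫(-4*t*exp(3*t)) dt by parts with u = t, dv = (-4*exp(3*t)) dt, so v = -4*exp(3*t)/3: now 2*t**2*exp(3*t) - 4*t*exp(3*t)/3 + ∫(4*exp(3*t)/3) dt.
Step 3. Evaluate the standard form: now 2*t**2*exp(3*t) - 4*t*exp(3*t)/3 + 4*exp(3*t)/9.
Answer: 2*t**2*exp(3*t) - 4*t*exp(3*t)/3 + 4*exp(3*t)/9.


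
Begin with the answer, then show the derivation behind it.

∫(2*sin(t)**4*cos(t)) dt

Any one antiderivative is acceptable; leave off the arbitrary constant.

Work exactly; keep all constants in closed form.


The answer is 2*sin(t)**5/5.
Step 1. Substitute u = sin(t), turning ∫(2*sin(t)**4*cos(t)) dt into ∫(2*u**4) du: now ∫(2*u**4) du.
Step 2. Evaluate the standard form: now 2*u**5/5.
Step 3. Substitute back u = sin(t): now 2*sin(t)**5/5.
Answer: 2*sin(t)**5/5.


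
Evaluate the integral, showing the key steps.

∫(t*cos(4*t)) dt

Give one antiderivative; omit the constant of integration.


Step 1. Integrate ∫(t*cos(4*t)) dt by parts with u = t, dv = (cos(4*t)) dt, so v = sin(4*t)/4: now t*sin(4*t)/4 + ∫(-sin(4*t)/4) dt.
Step 2. Evaluate the standard form: now t*sin(4*t)/4 + cos(4*t)/16.
Answer: t*sin(4*t)/4 + cos(4*t)/16.


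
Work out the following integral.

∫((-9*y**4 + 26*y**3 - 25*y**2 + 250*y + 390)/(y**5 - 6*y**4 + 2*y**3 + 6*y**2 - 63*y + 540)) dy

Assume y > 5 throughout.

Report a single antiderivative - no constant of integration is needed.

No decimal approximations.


Answer: -5*log(y - 5) - 2*log(y - 4) - 2*log(y + 3) - atan(y/3)/3.


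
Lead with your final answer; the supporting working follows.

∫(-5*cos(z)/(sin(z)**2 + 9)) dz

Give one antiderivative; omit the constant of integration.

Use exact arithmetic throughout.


The answer is -5*atan(sin(z)/3)/3.
Step 1. Substitute u = sin(z), turning ∫(-5*cos(z)/(sin(z)**2 + 9)) dz into ∫(-5/(u**2 + 9)) du: now ∫(-5/(u**2 + 9)) du.
Step 2. Evaluate the standard form: now -5*atan(u/3)/3.
Step 3. Substitute back u = sin(z): now -5*atan(sin(z)/3)/3.
Answer: -5*atan(sin(z)/3)/3.


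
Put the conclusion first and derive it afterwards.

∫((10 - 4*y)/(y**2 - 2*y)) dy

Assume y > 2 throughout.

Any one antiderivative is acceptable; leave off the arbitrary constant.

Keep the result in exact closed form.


The answer is -5*log(y) + log(y - 2).
Step 1. Decompose ∫((10 - 4*y)/(y**2 - 2*y)) dy by partial fractions, (10 - 4*y)/(y**2 - 2*y) = 1/(y - 2) - 5/y: now ∫(-5/y) dy + ∫(1/(y - 2)) dy.
Step 2. Evaluate the standard form [assuming y > 0]: now -5*log(y) + ∫(1/(y - 2)) dy.
Step 3. Evaluate the standard form [assuming y > 2]: now -5*log(y) + log(y - 2).
Answer: -5*log(y) + log(y - 2).


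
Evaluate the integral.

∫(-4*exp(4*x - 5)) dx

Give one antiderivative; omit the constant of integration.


Answer: -exp(4*x - 5).


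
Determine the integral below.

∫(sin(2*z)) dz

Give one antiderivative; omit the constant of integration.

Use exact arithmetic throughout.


Answer: -cos(2*z)/2.


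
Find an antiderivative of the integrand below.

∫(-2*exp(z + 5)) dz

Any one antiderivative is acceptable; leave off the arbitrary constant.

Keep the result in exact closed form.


Answer: -2*exp(z + 5).


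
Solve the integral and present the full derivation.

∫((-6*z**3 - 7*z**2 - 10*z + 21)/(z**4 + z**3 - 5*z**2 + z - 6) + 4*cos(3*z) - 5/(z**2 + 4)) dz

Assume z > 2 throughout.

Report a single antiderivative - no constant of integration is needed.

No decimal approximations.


Step 1. Rewrite: now ∫((-6*z**3 - 7*z**2 - 10*z + 21)/(z**4 + z**3 - 5*z**2 + z - 6)) dz + ∫(-5/(z**2 + 4)) dz + ∫(4*cos(3*z)) dz.
Step 2. Evaluate the standard form: now -5*atan(z/2)/2 + ∫((-6*z**3 - 7*z**2 - 10*z + 21)/(z**4 + z**3 - 5*z**2 + z - 6)) dz + ∫(4*cos(3*z)) dz.
Step 3. Evaluate the standard form: now 4*sin(3*z)/3 - 5*atan(z/2)/2 + ∫((-6*z**3 - 7*z**2 - 10*z + 21)/(z**4 + z**3 - 5*z**2 + z - 6)) dz.
Step 4. Decompose ∫((-6*z**3 - 7*z**2 - 10*z + 21)/(z**4 + z**3 - 5*z**2 + z - 6)) dz by partial fractions, (-6*z**3 - 7*z**2 - 10*z + 21)/(z**4 + z**3 - 5*z**2 + z - 6) = -4/(z**2 + 1) - 3/(z + 3) - 3/(z - 2): now 4*sin(3*z)/3 - 5*atan(z/2)/2 + ∫(-3/(z - 2)) dz + ∫(-3/(z + 3)) dz + ∫(-4/(z**2 + 1)) dz.
Step 5. Evaluate the standard form [assuming z > 2]: now -3*log(z - 2) + 4*sin(3*z)/3 - 5*atan(z/2)/2 + ∫(-3/(z + 3)) dz + ∫(-4/(z**2 + 1)) dz.
Step 6. Evaluate the standard form [assuming z > -3]: now -3*log(z - 2) - 3*log(z + 3) + 4*sin(3*z)/3 - 5*atan(z/2)/2 + ∫(-4/(z**2 + 1)) dz.
Step 7. Evaluate the standard form: now -3*log(z - 2) - 3*log(z + 3) + 4*sin(3*z)/3 - 5*atan(z/2)/2 - 4*atan(z).
Answer: -3*log(z - 2) - 3*log(z + 3) + 4*sin(3*z)/3 - 5*atan(z/2)/2 - 4*atan(z).


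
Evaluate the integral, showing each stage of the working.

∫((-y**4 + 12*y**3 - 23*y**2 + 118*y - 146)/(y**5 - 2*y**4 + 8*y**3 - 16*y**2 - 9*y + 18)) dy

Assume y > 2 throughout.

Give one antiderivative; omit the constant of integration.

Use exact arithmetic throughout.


Step 1. Decompose ∫((-y**4 + 12*y**3 - 23*y**2 + 118*y - 146)/(y**5 - 2*y**4 + 8*y**3 - 16*y**2 - 9*y + 18)) dy by partial fractions, (-y**4 + 12*y**3 - 23*y**2 + 118*y - 146)/(y**5 - 2*y**4 + 8*y**3 - 16*y**2 - 9*y + 18) = -1/(y**2 + 9) - 5/(y + 1) + 2/(y - 1) + 2/(y - 2): now ∫(2/(y - 2)) dy + ∫(2/(y - 1)) dy + ∫(-5/(y + 1)) dy + ∫(-1/(y**2 + 9)) dy.
Step 2. Evaluate the standard form [assuming y > 1]: now 2*log(y - 1) + ∫(2/(y - 2)) dy + ∫(-5/(y + 1)) dy + ∫(-1/(y**2 + 9)) dy.
Step 3. Evaluate the standard form [assuming y > 2]: now 2*log(y - 2) + 2*log(y - 1) + ∫(-5/(y + 1)) dy + ∫(-1/(y**2 + 9)) dy.
Step 4. Evaluate the standard form [assuming y > -1]: now 2*log(y - 2) + 2*log(y - 1) - 5*log(y + 1) + ∫(-1/(y**2 + 9)) dy.
Step 5. Evaluate the standard form: now 2*log(y - 2) + 2*log(y - 1) - 5*log(y + 1) - atan(y/3)/3.
Answer: 2*log(y - 2) + 2*log(y - 1) - 5*log(y + 1) - atan(y/3)/3.


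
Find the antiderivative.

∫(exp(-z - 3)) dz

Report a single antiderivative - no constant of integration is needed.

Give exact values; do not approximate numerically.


Answer: -exp(-z - 3).


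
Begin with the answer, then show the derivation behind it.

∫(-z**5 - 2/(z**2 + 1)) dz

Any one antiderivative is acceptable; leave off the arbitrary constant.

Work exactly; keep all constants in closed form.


The answer is -z**6/6 - 2*atan(z).
Step 1. Rewrite: now ∫(-z**5) dz + ∫(-2/(z**2 + 1)) dz.
Step 2. Evaluate the standard form: now -z**6/6 + ∫(-2/(z**2 + 1)) dz.
Step 3. Evaluate the standard form: now -z**6/6 - 2*atan(z).
Answer: -z**6/6 - 2*atan(z).


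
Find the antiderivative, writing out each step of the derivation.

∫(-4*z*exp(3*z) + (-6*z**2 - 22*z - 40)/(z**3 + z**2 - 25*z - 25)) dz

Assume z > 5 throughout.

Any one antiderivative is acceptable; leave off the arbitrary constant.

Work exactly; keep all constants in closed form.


Step 1. Rewrite: now ∫(-4*z*exp(3*z)) dz + ∫((-6*z**2 - 22*z - 40)/(z**3 + z**2 - 25*z - 25)) dz.
Step 2. Integrate ∫(-4*z*exp(3*z)) dz by parts with u = z, dv = (-4*exp(3*z)) dz, so v = -4*exp(3*z)/3: now -4*z*exp(3*z)/3 + ∫((-6*z**2 - 22*z - 40)/(z**3 + z**2 - 25*z - 25)) dz + ∫(4*exp(3*z)/3) dz.
Step 3. Evaluate the standard form: now -4*z*exp(3*z)/3 + 4*exp(3*z)/9 + ∫((-6*z**2 - 22*z - 40)/(z**3 + z**2 - 25*z - 25)) dz.
Step 4. Decompose ∫((-6*z**2 - 22*z - 40)/(z**3 + z**2 - 25*z - 25)) dz by partial fractions, (-6*z**2 - 22*z - 40)/(z**3 + z**2 - 25*z - 25) = -2/(z + 5) + 1/(z + 1) - 5/(z - 5): now -4*z*exp(3*z)/3 + 4*exp(3*z)/9 + ∫(-5/(z - 5)) dz + ∫(1/(z + 1)) dz + ∫(-2/(z + 5)) dz.
Step 5. Evaluate the standard form [assuming z > -5]: now -4*z*exp(3*z)/3 + 4*exp(3*z)/9 - 2*log(z + 5) + ∫(-5/(z - 5)) dz + ∫(1/(z + 1)) dz.
Step 6. Evaluate the standard form [assuming z > -1]: now -4*z*exp(3*z)/3 + 4*exp(3*z)/9 + log(z + 1) - 2*log(z + 5) + ∫(-5/(z - 5)) dz.
Step 7. Evaluate the standard form [assuming z > 5]: now -4*z*exp(3*z)/3 + 4*exp(3*z)/9 - 5*log(z - 5) + log(z + 1) - 2*log(z + 5).
Answer: -4*z*exp(3*z)/3 + 4*exp(3*z)/9 - 5*log(z - 5) + log(z + 1) - 2*log(z + 5).


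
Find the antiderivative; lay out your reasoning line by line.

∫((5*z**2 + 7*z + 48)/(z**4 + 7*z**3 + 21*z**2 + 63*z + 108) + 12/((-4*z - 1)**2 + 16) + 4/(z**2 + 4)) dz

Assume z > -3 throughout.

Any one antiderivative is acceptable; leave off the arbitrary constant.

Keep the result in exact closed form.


Step 1. Rewrite: now ∫((5*z**2 + 7*z + 48)/(z**4 + 7*z**3 + 21*z**2 + 63*z + 108)) dz + ∫(4/(z**2 + 4)) dz + ∫(12/((-4*z - 1)**2 + 16)) dz.
Step 2. Substitute u = -4*z - 1, turning ∫(12/((-4*z - 1)**2 + 16)) dz into ∫(-3/(u**2 + 16)) du: now ∫((5*z**2 + 7*z + 48)/(z**4 + 7*z**3 + 21*z**2 + 63*z + 108)) dz + ∫(-3/(u**2 + 16)) du + ∫(4/(z**2 + 4)) dz.
Step 3. Evaluate the standard form: now -3*atan(u/4)/4 + ∫((5*z**2 + 7*z + 48)/(z**4 + 7*z**3 + 21*z**2 + 63*z + 108)) dz + ∫(4/(z**2 + 4)) dz.
Step 4. Substitute back u = -4*z - 1: now 3*atan(z + 1/4)/4 + ∫((5*z**2 + 7*z + 48)/(z**4 + 7*z**3 + 21*z**2 + 63*z + 108)) dz + ∫(4/(z**2 + 4)) dz.
Step 5. Decompose ∫((5*z**2 + 7*z + 48)/(z**4 + 7*z**3 + 21*z**2 + 63*z + 108)) dz by partial fractions, (5*z**2 + 7*z + 48)/(z**4 + 7*z**3 + 21*z**2 + 63*z + 108) = 1/(z**2 + 9) - 4/(z + 4) + 4/(z + 3): now 3*atan(z + 1/4)/4 + ∫(4/(z + 3)) dz + ∫(-4/(z + 4)) dz + ∫(4/(z**2 + 4)) dz + ∫(1/(z**2 + 9)) dz.
Step 6. Evaluate the standard form [assuming z > -3]: now 4*log(z + 3) + 3*atan(z + 1/4)/4 + ∫(-4/(z + 4)) dz + ∫(4/(z**2 + 4)) dz + ∫(1/(z**2 + 9)) dz.
Step 7. Evaluate the standard form [assuming z > -4]: now 4*log(z + 3) - 4*log(z + 4) + 3*atan(z + 1/4)/4 + ∫(4/(z**2 + 4)) dz + ∫(1/(z**2 + 9)) dz.
Step 8. Evaluate the standard form: now 4*log(z + 3) - 4*log(z + 4) + atan(z/3)/3 + 3*atan(z + 1/4)/4 + ∫(4/(z**2 + 4)) dz.
Step 9. Evaluate the standard form: now 4*log(z + 3) - 4*log(z + 4) + atan(z/3)/3 + 2*atan(z/2) + 3*atan(z + 1/4)/4.
Answer: 4*log(z + 3) - 4*log(z + 4) + atan(z/3)/3 + 2*atan(z/2) + 3*atan(z + 1/4)/4.


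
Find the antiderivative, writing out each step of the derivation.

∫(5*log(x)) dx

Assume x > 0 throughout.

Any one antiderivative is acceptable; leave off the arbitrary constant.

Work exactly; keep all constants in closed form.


Step 1. Integrate ∫(5*log(x)) dx by parts with u = log(x), dv = (5) dx, so v = 5*x [assuming x > 0]: now 5*x*log(x) + ∫(-5) dx.
Step 2. Evaluate the standard form: now 5*x*log(x) - 5*x.
Answer: 5*x*log(x) - 5*x.


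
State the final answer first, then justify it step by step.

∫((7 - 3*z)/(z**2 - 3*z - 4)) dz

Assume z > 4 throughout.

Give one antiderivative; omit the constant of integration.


The answer is -log(z - 4) - 2*log(z + 1).
Step 1. Decompose ∫((7 - 3*z)/(z**2 - 3*z - 4)) dz by partial fractions, (7 - 3*z)/(z**2 - 3*z - 4) = -2/(z + 1) - 1/(z - 4): now ∫(-1/(z - 4)) dz + ∫(-2/(z + 1)) dz.
Step 2. Evaluate the standard form [assuming z > -1]: now -2*log(z + 1) + ∫(-1/(z - 4)) dz.
Step 3. Evaluate the standard form [assuming z > 4]: now -log(z - 4) - 2*log(z + 1).
Answer: -log(z - 4) - 2*log(z + 1).


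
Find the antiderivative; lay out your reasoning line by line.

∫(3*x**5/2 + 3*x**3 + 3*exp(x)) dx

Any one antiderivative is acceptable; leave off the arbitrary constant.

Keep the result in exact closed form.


Step 1. Rewrite: now ∫(3*x**3) dx + ∫(3*x**5/2) dx + ∫(3*exp(x)) dx.
Step 2. Evaluate the standard form: now x**6/4 + ∫(3*x**3) dx + ∫(3*exp(x)) dx.
Step 3. Evaluate the standard form: now x**6/4 + 3*x**4/4 + ∫(3*exp(x)) dx.
Step 4. Evaluate the standard form: now x**6/4 + 3*x**4/4 + 3*exp(x).
Answer: x**6/4 + 3*x**4/4 + 3*exp(x).


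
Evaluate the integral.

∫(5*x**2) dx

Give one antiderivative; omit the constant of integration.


Answer: 5*x**3/3.


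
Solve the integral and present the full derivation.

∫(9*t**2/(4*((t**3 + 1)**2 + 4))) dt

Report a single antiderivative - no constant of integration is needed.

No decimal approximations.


Step 1. Substitute u = t**3 + 1, turning ∫(9*t**2/(4*((t**3 + 1)**2 + 4))) dt into ∫(3/(4*(u**2 + 4))) du: now ∫(3/(4*(u**2 + 4))) du.
Step 2. Evaluate the standard form: now 3*atan(u/2)/8.
Step 3. Substitute back u = t**3 + 1: now 3*atan(t**3/2 + 1/2)/8.
Answer: 3*atan(t**3/2 + 1/2)/8.


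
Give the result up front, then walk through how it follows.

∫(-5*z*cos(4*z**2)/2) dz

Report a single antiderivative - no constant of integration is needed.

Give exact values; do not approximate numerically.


The answer is -5*sin(4*z**2)/16.
Step 1. Substitute u = z**2, turning ∫(-5*z*cos(4*z**2)/2) dz into ∫(-5*cos(4*u)/4) du: now ∫(-5*cos(4*u)/4) du.
Step 2. Evaluate the standard form: now -5*sin(4*u)/16.
Step 3. Substitute back u = z**2: now -5*sin(4*z**2)/16.
Answer: -5*sin(4*z**2)/16.


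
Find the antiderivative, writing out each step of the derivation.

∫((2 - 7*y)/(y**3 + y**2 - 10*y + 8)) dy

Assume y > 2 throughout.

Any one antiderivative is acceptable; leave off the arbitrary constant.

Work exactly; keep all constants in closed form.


Step 1. Decompose ∫((2 - 7*y)/(y**3 + y**2 - 10*y + 8)) dy by partial fractions, (2 - 7*y)/(y**3 + y**2 - 10*y + 8) = 1/(y + 4) + 1/(y - 1) - 2/(y - 2): now ∫(-2/(y - 2)) dy + ∫(1/(y - 1)) dy + ∫(1/(y + 4)) dy.
Step 2. Evaluate the standard form [assuming y > -4]: now log(y + 4) + ∫(-2/(y - 2)) dy + ∫(1/(y - 1)) dy.
Step 3. Evaluate the standard form [assuming y > 1]: now log(y - 1) + log(y + 4) + ∫(-2/(y - 2)) dy.
Step 4. Evaluate the standard form [assuming y > 2]: now -2*log(y - 2) + log(y - 1) + log(y + 4).
Answer: -2*log(y - 2) + log(y - 1) + log(y + 4).
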